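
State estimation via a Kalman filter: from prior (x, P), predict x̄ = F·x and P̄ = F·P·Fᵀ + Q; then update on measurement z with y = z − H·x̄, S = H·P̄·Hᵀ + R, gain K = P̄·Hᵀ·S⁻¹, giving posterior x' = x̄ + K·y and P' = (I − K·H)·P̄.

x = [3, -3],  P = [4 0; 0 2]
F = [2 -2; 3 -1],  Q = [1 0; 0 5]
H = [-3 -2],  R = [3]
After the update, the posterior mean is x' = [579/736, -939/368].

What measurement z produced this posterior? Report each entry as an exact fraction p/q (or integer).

x̄ = F·x = [12, 12]
P̄ = F·P·Fᵀ + Q = [25 28; 28 43]
S = H·P̄·Hᵀ + R = [736]
K = P̄·Hᵀ·S⁻¹ = [-131/736; -85/368]
x' − x̄ = [-8253/736, -5355/368] = K·y
y = (KᵀK)⁻¹·Kᵀ·(x' − x̄) = [63]
z = y + H·x̄ = [63] + [-60] = [3]

z = [3]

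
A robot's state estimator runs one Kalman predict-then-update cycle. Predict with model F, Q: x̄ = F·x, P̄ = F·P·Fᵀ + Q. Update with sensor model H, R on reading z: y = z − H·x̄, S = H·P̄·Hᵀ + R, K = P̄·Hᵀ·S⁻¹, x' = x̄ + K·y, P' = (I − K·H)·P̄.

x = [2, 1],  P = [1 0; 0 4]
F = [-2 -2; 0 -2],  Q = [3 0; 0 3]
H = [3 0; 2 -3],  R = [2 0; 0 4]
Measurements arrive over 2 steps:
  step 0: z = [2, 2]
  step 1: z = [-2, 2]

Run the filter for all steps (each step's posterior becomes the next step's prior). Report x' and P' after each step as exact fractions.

step 0: x' = [9394/15639, -1774/15639], P' = [3442/15639 2300/15639; 2300/15639 8116/15639]
step 1: x' = [-9253166/14111319, -4522354/4703773], P' = [3028706/14111319 1931932/14111319; 1931932/14111319 6888052/14111319]

step 0: x̄ = F·x = [-6, -2]
step 0: P̄ = F·P·Fᵀ + Q = [23 16; 16 19]
step 0: y = z − H·x̄ = [20, 8]
step 0: S = H·P̄·Hᵀ + R = [209 -6; -6 75]
step 0: K = P̄·Hᵀ·S⁻¹ = [1721/5213 -4/15639; 1150/5213 -4937/15639]
step 0: x' = x̄ + K·y = [9394/15639, -1774/15639]
step 0: P' = (I − K·H)·P̄ = [3442/15639 2300/15639; 2300/15639 8116/15639]
step 1: x̄ = F·x = [-5080/5213, 3548/15639]
step 1: P̄ = F·P·Fᵀ + Q = [37183/5213 13888/5213; 13888/5213 79381/15639]
step 1: y = z − H·x̄ = [4814/5213, 24134/5213]
step 1: S = H·P̄·Hᵀ + R = [345073/5213 98106/5213; 98106/5213 241071/5213]
step 1: K = P̄·Hᵀ·S⁻¹ = [1514353/4703773 65404/14111319; 965966/4703773 -4200073/14111319]
step 1: x' = x̄ + K·y = [-9253166/14111319, -4522354/4703773]
step 1: P' = (I − K·H)·P̄ = [3028706/14111319 1931932/14111319; 1931932/14111319 6888052/14111319]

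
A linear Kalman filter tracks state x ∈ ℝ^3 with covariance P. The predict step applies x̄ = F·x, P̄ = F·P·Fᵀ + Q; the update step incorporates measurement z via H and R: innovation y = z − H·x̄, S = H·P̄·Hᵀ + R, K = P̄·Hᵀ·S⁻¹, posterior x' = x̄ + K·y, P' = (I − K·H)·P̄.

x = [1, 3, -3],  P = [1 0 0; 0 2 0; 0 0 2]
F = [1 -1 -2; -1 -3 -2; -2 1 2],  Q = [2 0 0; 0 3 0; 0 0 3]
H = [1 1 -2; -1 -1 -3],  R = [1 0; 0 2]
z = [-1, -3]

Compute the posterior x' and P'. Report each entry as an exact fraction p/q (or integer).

x̄ = F·x = [4, -4, -5]
P̄ = F·P·Fᵀ + Q = [13 13 -12; 13 30 -12; -12 -12 17]
y = z − H·x̄ = [-11, -18]
S = H·P̄·Hᵀ + R = [234 57; 57 80]
K = P̄·Hᵀ·S⁻¹ = [3430/15471 -170/5157; 5759/15471 -1819/5157; -3101/15471 -1004/5157]
x' = x̄ + K·y = [33334/15471, -27007/15471, 10972/15471]
P' = (I − K·H)·P̄ = [34723/15471 -32257/15471 -482/15471; -32257/15471 40078/15471 1031/15471; -482/15471 1031/15471 1825/15471]

x' = [33334/15471, -27007/15471, 10972/15471]
P' = [34723/15471 -32257/15471 -482/15471; -32257/15471 40078/15471 1031/15471; -482/15471 1031/15471 1825/15471]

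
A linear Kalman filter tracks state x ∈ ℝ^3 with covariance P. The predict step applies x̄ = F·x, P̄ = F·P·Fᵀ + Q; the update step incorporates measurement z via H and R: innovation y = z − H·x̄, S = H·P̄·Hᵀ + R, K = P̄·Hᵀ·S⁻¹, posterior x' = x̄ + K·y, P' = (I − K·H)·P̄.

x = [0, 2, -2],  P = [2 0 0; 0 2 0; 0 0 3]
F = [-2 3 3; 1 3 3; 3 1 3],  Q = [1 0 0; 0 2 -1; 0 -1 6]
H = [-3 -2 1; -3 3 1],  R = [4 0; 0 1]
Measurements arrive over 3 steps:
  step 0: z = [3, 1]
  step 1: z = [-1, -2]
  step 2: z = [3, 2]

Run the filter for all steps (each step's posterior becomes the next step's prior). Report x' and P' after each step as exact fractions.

step 0: x' = [-582121/327629, -130161/327629, -1032778/327629], P' = [499641/327629 59144/327629 1311919/327629; 59144/327629 65256/327629 46972/327629; 1311919/327629 46972/327629 3896877/327629]
step 1: x' = [12530507945/28574017191, -5347274231/28574017191, -2090398946/9524672397], P' = [40120154770/28574017191 5428891478/28574017191 34666688462/9524672397; 5428891478/28574017191 5650201135/28574017191 1730000536/9524672397; 34666688462/9524672397 1730000536/9524672397 34092097330/3174890799]
step 2: x' = [-1862405482424693/2250297175693149, -526080566919472/2250297175693149, 227534562830072/750099058564383], P' = [3144839154915863/2250297175693149 426214412241958/2250297175693149 2716834111135615/750099058564383; 426214412241958/2250297175693149 444855401291570/2250297175693149 135060545155766/750099058564383; 2716834111135615/750099058564383 135060545155766/750099058564383 2672831059034915/250033019521461]

step 0: x̄ = F·x = [0, 0, -4]
step 0: P̄ = F·P·Fᵀ + Q = [54 41 21; 41 49 38; 21 38 53]
step 0: y = z − H·x̄ = [7, 5]
step 0: S = H·P̄·Hᵀ + R = [953 34; 34 345]
step 0: K = P̄·Hᵀ·S⁻¹ = [-76323/327629 -9572/327629; -65243/327629 65308/327629; -33206/327629 102036/327629]
step 0: x' = x̄ + K·y = [-582121/327629, -130161/327629, -1032778/327629]
step 0: P' = (I − K·H)·P̄ = [499641/327629 59144/327629 1311919/327629; 59144/327629 65256/327629 46972/327629; 1311919/327629 46972/327629 3896877/327629]
step 1: x̄ = F·x = [-2324575/327629, -4070938/327629, -4974858/327629]
step 1: P̄ = F·P·Fᵀ + Q = [22378130/327629 31392222/327629 37183244/327629; 31392222/327629 45885970/327629 53337087/327629; 37183244/327629 53337087/327629 65850930/327629]
step 1: y = z − H·x̄ = [-10468372/327629, 9558689/327629]
step 1: S = H·P̄·Hᵀ + R = [392367348/327629 -272000763/327629; -272000763/327629 212418521/327629]
step 1: K = P̄·Hᵀ·S⁻¹ = [-6804545470/28574017191 -8191610/3174890799; -5599268774/28574017191 650436731/3174890799; -1295943617/9524672397 385136468/1058296933]
step 1: x' = x̄ + K·y = [12530507945/28574017191, -5347274231/28574017191, -2090398946/9524672397]
step 1: P' = (I − K·H)·P̄ = [40120154770/28574017191 5428891478/28574017191 34666688462/9524672397; 5428891478/28574017191 5650201135/28574017191 1730000536/9524672397; 34666688462/9524672397 1730000536/9524672397 34092097330/3174890799]
step 2: x̄ = F·x = [-59916429097/28574017191, -22324905262/28574017191, 13430659090/28574017191]
step 2: P̄ = F·P·Fᵀ + Q = [1781638876792/28574017191 2497204542757/28574017191 2949972014315/28574017191; 2497204542757/28574017191 3659573653225/28574017191 4234766652962/28574017191; 2949972014315/28574017191 4234766652962/28574017191 5235350116405/28574017191]
step 2: y = z − H·x̄ = [-5633618716/1058296933, -69057196213/28574017191]
step 2: S = H·P̄·Hᵀ + R = [1161120240909/1058296933 -801630406408/1058296933; -801630406408/1058296933 16993922966005/28574017191]
step 2: K = P̄·Hᵀ·S⁻¹ = [-534110988956165/2250297175693149 -198959059810/83344339840487; -440793100960429/2250297175693149 17077948245042/83344339840487; -100532561653408/750099058564383 30352497685022/83344339840487]
step 2: x' = x̄ + K·y = [-1862405482424693/2250297175693149, -526080566919472/2250297175693149, 227534562830072/750099058564383]
step 2: P' = (I − K·H)·P̄ = [3144839154915863/2250297175693149 426214412241958/2250297175693149 2716834111135615/750099058564383; 426214412241958/2250297175693149 444855401291570/2250297175693149 135060545155766/750099058564383; 2716834111135615/750099058564383 135060545155766/750099058564383 2672831059034915/250033019521461]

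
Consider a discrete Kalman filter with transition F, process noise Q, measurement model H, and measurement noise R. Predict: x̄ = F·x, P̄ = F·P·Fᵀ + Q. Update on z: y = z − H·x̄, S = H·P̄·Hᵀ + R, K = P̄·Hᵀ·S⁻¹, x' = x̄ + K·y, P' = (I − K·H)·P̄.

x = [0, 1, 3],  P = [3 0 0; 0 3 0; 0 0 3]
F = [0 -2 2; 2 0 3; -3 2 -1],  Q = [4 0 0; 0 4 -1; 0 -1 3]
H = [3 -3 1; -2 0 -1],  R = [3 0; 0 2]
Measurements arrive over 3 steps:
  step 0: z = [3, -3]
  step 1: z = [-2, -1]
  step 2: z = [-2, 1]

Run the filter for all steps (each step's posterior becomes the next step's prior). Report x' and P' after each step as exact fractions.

step 0: x̄ = F·x = [4, 9, -1]
step 0: P̄ = F·P·Fᵀ + Q = [28 18 -18; 18 43 -28; -18 -28 45]
step 0: y = z − H·x̄ = [19, 4]
step 0: S = H·P̄·Hᵀ + R = [423 -99; -99 87]
step 0: K = P̄·Hᵀ·S⁻¹ = [-151/1500 -827/1500; -3251/9000 -503/1000; 313/1500 67/500]
step 0: x' = x̄ + K·y = [-59/500, 1123/9000, 5251/1500]
step 0: P' = (I − K·H)·P̄ = [6193/750 4831/1500 -3853/250; 4831/1500 15931/9000 -8153/1500; -3853/250 -8153/1500 7639/250]
step 1: x̄ = F·x = [30383/4500, 5133/500, -13037/4500]
step 1: P̄ = F·P·Fᵀ + Q = [397771/2250 106063/750 24731/2250; 106063/750 95317/750 5693/750; 24731/2250 5693/750 12541/2250]
step 1: y = z − H·x̄ = [51479/4500, 43229/4500]
step 1: S = H·P̄·Hᵀ + R = [491299/2250 -562451/2250; -562451/2250 1707049/2250]
step 1: K = P̄·Hᵀ·S⁻¹ = [-5153431/232142373 -113247290/232142373; -25672195/77380791 -38079968/77380791; 1270196/25793597 -518355/25793597]
step 1: x' = x̄ + K·y = [420515810/232142373, 89929265/51587194, -65175705/25793597]
step 1: P' = (I − K·H)·P̄ = [357164480/232142373 66568817/77380791 -54203820/25793597; 66568817/77380791 73248446/77380791 -18992566/25793597; -54203820/25793597 -18992566/25793597 109444350/25793597]
step 2: x̄ = F·x = [-220280675/25793597, -3843985/971307, 44799100/77380791]
step 2: P̄ = F·P·Fᵀ + Q = [2371670732/77380791 5837420/323769 83555590/77380791; 5837420/323769 22461118/971307 -265999/323769; 83555590/77380791 -265999/323769 378378875/77380791]
step 2: y = z − H·x̄ = [288084326/25793597, -1199504159/77380791]
step 2: S = H·P̄·Hᵀ + R = [13830374708/77380791 -6846042220/77380791; -6846042220/77380791 10354045745/77380791]
step 2: K = P̄·Hᵀ·S⁻¹ = [-2386866271/124490893766 -149034814708/311227234415; -244804675739/746945362596 -448212330104/933681703245; 3071470493/62245446883 -1248483529/62245446883]
step 2: x' = x̄ + K·y = [-1242994393334/933681703245, -109951771821/622454468830, 89694465715/62245446883]
step 2: P' = (I − K·H)·P̄ = [474700579743/311227234415 1581343412383/1867363406490 -130266306014/62245446883; 1581343412383/1867363406490 1157828400187/1244908937660 -45661250145/62245446883; -130266306014/62245446883 -45661250145/62245446883 263029579086/62245446883]

step 0: x' = [-59/500, 1123/9000, 5251/1500], P' = [6193/750 4831/1500 -3853/250; 4831/1500 15931/9000 -8153/1500; -3853/250 -8153/1500 7639/250]
step 1: x' = [420515810/232142373, 89929265/51587194, -65175705/25793597], P' = [357164480/232142373 66568817/77380791 -54203820/25793597; 66568817/77380791 73248446/77380791 -18992566/25793597; -54203820/25793597 -18992566/25793597 109444350/25793597]
step 2: x' = [-1242994393334/933681703245, -109951771821/622454468830, 89694465715/62245446883], P' = [474700579743/311227234415 1581343412383/1867363406490 -130266306014/62245446883; 1581343412383/1867363406490 1157828400187/1244908937660 -45661250145/62245446883; -130266306014/62245446883 -45661250145/62245446883 263029579086/62245446883]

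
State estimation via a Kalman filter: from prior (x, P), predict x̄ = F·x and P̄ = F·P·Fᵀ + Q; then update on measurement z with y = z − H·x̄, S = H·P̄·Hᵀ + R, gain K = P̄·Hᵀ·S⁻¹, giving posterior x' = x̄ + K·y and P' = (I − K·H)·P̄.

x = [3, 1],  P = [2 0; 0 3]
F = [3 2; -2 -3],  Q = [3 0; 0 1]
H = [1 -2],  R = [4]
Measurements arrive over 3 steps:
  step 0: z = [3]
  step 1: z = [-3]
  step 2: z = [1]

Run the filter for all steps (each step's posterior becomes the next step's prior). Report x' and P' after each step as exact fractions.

step 0: x' = [893/301, -57/301], P' = [1284/301 456/301; 456/301 432/301]
step 1: x' = [6879/13177, 241859/144947], P' = [40584/13177 10818/13177; 10818/13177 151135/144947]
step 2: x' = [-40193481/46469609, -47970761/46469609], P' = [143546828/46469609 38273756/46469609; 38273756/46469609 48276870/46469609]

step 0: x̄ = F·x = [11, -9]
step 0: P̄ = F·P·Fᵀ + Q = [33 -30; -30 36]
step 0: y = z − H·x̄ = [-26]
step 0: S = H·P̄·Hᵀ + R = [301]
step 0: K = P̄·Hᵀ·S⁻¹ = [93/301; -102/301]
step 0: x' = x̄ + K·y = [893/301, -57/301]
step 0: P' = (I − K·H)·P̄ = [1284/301 456/301; 456/301 432/301]
step 1: x̄ = F·x = [2565/301, -1615/301]
step 1: P̄ = F·P·Fᵀ + Q = [19659/301 -16224/301; -16224/301 14797/301]
step 1: y = z − H·x̄ = [-6698/301]
step 1: S = H·P̄·Hᵀ + R = [144947/301]
step 1: K = P̄·Hᵀ·S⁻¹ = [4737/13177; -45818/144947]
step 1: x' = x̄ + K·y = [6879/13177, 241859/144947]
step 1: P' = (I − K·H)·P̄ = [40584/13177 10818/13177; 10818/13177 151135/144947]
step 2: x̄ = F·x = [710725/144947, -876915/144947]
step 2: P̄ = F·P·Fᵀ + Q = [6485173/144947 -5132328/144947; -5132328/144947 4718834/144947]
step 2: y = z − H·x̄ = [-2319608/144947]
step 2: S = H·P̄·Hᵀ + R = [46469609/144947]
step 2: K = P̄·Hᵀ·S⁻¹ = [16749829/46469609; -14569996/46469609]
step 2: x' = x̄ + K·y = [-40193481/46469609, -47970761/46469609]
step 2: P' = (I − K·H)·P̄ = [143546828/46469609 38273756/46469609; 38273756/46469609 48276870/46469609]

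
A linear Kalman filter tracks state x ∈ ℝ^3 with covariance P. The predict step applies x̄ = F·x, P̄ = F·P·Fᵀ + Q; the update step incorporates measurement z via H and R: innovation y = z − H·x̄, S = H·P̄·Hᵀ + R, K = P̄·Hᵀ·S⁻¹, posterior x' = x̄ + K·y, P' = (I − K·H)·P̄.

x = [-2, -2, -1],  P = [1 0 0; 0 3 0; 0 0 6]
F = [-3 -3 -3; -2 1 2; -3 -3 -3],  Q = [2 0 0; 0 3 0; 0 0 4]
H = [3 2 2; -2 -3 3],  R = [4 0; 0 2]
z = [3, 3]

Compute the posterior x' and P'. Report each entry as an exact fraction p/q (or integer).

x̄ = F·x = [15, 0, 15]
P̄ = F·P·Fᵀ + Q = [92 -39 90; -39 34 -39; 90 -39 94]
y = z − H·x̄ = [-72, -12]
S = H·P̄·Hᵀ + R = [1644 765; 765 676]
K = P̄·Hᵀ·S⁻¹ = [33411/175373 14854/175373; 22013/526119 -44883/175373; 835/4917 216/1639]
x' = x̄ + K·y = [46755/175373, 10284/175373, 1953/1639]
P' = (I − K·H)·P̄ = [489596/175373 -501936/175373 -1548/1639; -501936/175373 1698188/526119 5650/4917; -1548/1639 5650/4917 2986/4917]

x' = [46755/175373, 10284/175373, 1953/1639]
P' = [489596/175373 -501936/175373 -1548/1639; -501936/175373 1698188/526119 5650/4917; -1548/1639 5650/4917 2986/4917]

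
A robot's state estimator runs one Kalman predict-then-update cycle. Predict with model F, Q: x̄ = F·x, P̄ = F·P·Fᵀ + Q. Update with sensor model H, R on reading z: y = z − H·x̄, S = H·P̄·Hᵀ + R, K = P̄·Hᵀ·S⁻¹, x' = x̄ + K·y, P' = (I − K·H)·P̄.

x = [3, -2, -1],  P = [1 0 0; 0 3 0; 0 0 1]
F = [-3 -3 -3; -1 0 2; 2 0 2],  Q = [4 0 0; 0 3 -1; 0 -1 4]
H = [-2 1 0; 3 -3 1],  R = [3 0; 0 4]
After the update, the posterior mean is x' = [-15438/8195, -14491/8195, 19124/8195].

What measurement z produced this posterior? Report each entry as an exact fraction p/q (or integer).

x̄ = F·x = [0, -5, 4]
P̄ = F·P·Fᵀ + Q = [49 -3 -12; -3 8 1; -12 1 12]
S = H·P̄·Hᵀ + R = [219 -320; -320 505]
K = P̄·Hᵀ·S⁻¹ = [-985/1639 -784/8195; -634/1639 -2528/8195; 797/1639 2087/8195]
x' − x̄ = [-15438/8195, 26484/8195, -13656/8195] = K·y
y = (KᵀK)⁻¹·Kᵀ·(x' − x̄) = [6, -18]
z = y + H·x̄ = [6, -18] + [-5, 19] = [1, 1]

z = [1, 1]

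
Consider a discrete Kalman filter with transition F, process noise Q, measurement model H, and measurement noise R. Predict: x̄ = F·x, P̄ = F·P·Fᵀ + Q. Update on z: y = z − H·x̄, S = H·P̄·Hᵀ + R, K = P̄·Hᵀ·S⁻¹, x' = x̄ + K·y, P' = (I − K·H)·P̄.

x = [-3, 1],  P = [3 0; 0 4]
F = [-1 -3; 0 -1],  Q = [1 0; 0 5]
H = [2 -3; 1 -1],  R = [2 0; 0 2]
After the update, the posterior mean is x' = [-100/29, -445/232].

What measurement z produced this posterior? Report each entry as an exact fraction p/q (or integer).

z = [-1, -2]

x̄ = F·x = [0, -1]
P̄ = F·P·Fᵀ + Q = [40 12; 12 9]
S = H·P̄·Hᵀ + R = [99 47; 47 27]
K = P̄·Hᵀ·S⁻¹ = [-8/29 44/29; -111/232 219/232]
x' − x̄ = [-100/29, -213/232] = K·y
y = (KᵀK)⁻¹·Kᵀ·(x' − x̄) = [-4, -3]
z = y + H·x̄ = [-4, -3] + [3, 1] = [-1, -2]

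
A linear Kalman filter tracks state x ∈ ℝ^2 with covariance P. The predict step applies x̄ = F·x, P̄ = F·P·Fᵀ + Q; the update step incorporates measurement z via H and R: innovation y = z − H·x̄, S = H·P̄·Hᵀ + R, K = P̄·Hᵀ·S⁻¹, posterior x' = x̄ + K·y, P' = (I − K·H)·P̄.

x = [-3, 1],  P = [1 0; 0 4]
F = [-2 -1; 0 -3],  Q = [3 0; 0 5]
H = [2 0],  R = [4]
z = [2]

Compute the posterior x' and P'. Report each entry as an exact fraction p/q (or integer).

x̄ = F·x = [5, -3]
P̄ = F·P·Fᵀ + Q = [11 12; 12 41]
y = z − H·x̄ = [-8]
S = H·P̄·Hᵀ + R = [48]
K = P̄·Hᵀ·S⁻¹ = [11/24; 1/2]
x' = x̄ + K·y = [4/3, -7]
P' = (I − K·H)·P̄ = [11/12 1; 1 29]

x' = [4/3, -7]
P' = [11/12 1; 1 29]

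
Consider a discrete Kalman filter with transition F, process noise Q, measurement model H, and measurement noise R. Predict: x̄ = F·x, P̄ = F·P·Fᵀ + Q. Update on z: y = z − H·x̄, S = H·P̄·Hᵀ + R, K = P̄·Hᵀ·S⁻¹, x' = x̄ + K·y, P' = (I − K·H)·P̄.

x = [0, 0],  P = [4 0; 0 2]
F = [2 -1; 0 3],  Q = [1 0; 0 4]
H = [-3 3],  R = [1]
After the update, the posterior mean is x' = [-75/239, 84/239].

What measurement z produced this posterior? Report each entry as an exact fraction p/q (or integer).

z = [2]

x̄ = F·x = [0, 0]
P̄ = F·P·Fᵀ + Q = [19 -6; -6 22]
S = H·P̄·Hᵀ + R = [478]
K = P̄·Hᵀ·S⁻¹ = [-75/478; 42/239]
x' − x̄ = [-75/239, 84/239] = K·y
y = (KᵀK)⁻¹·Kᵀ·(x' − x̄) = [2]
z = y + H·x̄ = [2] + [0] = [2]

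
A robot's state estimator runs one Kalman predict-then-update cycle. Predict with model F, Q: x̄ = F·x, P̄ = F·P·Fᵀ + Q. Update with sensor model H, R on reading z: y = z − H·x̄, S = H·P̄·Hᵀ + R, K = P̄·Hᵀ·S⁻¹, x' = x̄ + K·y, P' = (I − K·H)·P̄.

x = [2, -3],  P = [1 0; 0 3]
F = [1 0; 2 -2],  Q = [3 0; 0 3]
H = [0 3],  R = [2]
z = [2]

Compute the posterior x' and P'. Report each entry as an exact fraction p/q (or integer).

x' = [178/173, 134/173]
P' = [656/173 4/173; 4/173 38/173]

x̄ = F·x = [2, 10]
P̄ = F·P·Fᵀ + Q = [4 2; 2 19]
y = z − H·x̄ = [-28]
S = H·P̄·Hᵀ + R = [173]
K = P̄·Hᵀ·S⁻¹ = [6/173; 57/173]
x' = x̄ + K·y = [178/173, 134/173]
P' = (I − K·H)·P̄ = [656/173 4/173; 4/173 38/173]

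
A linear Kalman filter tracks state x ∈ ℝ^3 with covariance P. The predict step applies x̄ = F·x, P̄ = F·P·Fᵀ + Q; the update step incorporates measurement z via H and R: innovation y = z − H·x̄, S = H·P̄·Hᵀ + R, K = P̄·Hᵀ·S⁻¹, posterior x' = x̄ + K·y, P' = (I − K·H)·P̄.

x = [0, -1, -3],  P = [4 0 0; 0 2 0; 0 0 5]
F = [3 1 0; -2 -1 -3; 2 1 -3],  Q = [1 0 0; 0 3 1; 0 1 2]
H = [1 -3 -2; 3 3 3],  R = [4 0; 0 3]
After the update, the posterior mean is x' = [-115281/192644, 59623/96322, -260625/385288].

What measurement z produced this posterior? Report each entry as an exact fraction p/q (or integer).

x̄ = F·x = [-1, 10, 8]
P̄ = F·P·Fᵀ + Q = [39 -26 26; -26 66 28; 26 28 65]
S = H·P̄·Hᵀ + R = [1285 -1209; -1209 2037]
K = P̄·Hᵀ·S⁻¹ = [45643/192644 38155/192644; -26977/96322 -6365/96322; 16219/385288 77151/385288]
x' − x̄ = [77363/192644, -903597/96322, -3342929/385288] = K·y
y = (KᵀK)⁻¹·Kᵀ·(x' − x̄) = [46, -53]
z = y + H·x̄ = [46, -53] + [-47, 51] = [-1, -2]

z = [-1, -2]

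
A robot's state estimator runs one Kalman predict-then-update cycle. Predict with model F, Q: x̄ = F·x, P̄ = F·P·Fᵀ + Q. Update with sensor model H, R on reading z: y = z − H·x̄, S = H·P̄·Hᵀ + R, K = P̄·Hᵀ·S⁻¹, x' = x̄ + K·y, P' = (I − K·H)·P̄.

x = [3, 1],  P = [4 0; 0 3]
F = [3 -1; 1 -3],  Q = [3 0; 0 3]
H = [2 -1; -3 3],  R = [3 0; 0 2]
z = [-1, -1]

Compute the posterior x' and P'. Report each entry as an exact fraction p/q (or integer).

x̄ = F·x = [8, 0]
P̄ = F·P·Fᵀ + Q = [42 21; 21 34]
y = z − H·x̄ = [-17, 23]
S = H·P̄·Hᵀ + R = [121 -165; -165 308]
K = P̄·Hᵀ·S⁻¹ = [819/913 252/913; 809/913 549/913]
x' = x̄ + K·y = [-823/913, -1126/913]
P' = (I − K·H)·P̄ = [2625/913 2793/913; 2793/913 3159/913]

x' = [-823/913, -1126/913]
P' = [2625/913 2793/913; 2793/913 3159/913]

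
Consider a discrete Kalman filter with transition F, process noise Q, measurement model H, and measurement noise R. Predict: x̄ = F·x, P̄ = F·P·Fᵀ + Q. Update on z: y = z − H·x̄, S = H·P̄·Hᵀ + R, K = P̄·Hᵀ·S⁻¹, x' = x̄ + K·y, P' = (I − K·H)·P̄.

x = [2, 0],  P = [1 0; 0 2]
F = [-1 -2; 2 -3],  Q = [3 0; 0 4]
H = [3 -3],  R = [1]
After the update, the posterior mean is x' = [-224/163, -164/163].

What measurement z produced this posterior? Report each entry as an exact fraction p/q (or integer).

x̄ = F·x = [-2, 4]
P̄ = F·P·Fᵀ + Q = [12 10; 10 26]
S = H·P̄·Hᵀ + R = [163]
K = P̄·Hᵀ·S⁻¹ = [6/163; -48/163]
x' − x̄ = [102/163, -816/163] = K·y
y = (KᵀK)⁻¹·Kᵀ·(x' − x̄) = [17]
z = y + H·x̄ = [17] + [-18] = [-1]

z = [-1]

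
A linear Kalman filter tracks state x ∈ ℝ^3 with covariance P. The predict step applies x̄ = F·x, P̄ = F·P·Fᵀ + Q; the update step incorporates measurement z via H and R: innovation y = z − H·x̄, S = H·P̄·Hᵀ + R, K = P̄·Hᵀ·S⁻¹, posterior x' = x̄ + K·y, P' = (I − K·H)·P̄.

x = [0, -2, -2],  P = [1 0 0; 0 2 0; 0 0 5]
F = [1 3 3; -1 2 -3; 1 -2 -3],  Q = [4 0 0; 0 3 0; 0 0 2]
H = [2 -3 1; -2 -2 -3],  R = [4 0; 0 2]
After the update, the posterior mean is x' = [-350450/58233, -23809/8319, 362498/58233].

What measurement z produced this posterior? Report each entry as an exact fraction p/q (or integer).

x̄ = F·x = [-12, 2, 10]
P̄ = F·P·Fᵀ + Q = [68 -34 -56; -34 57 36; -56 36 56]
S = H·P̄·Hᵀ + R = [813 534; 534 494]
K = P̄·Hᵀ·S⁻¹ = [18254/58233 -2648/19411; -1289/8319 -400/2773; -6332/58233 -2748/19411]
x' − x̄ = [348346/58233, -40447/8319, -219832/58233] = K·y
y = (KᵀK)⁻¹·Kᵀ·(x' − x̄) = [23, 9]
z = y + H·x̄ = [23, 9] + [-20, -10] = [3, -1]

z = [3, -1]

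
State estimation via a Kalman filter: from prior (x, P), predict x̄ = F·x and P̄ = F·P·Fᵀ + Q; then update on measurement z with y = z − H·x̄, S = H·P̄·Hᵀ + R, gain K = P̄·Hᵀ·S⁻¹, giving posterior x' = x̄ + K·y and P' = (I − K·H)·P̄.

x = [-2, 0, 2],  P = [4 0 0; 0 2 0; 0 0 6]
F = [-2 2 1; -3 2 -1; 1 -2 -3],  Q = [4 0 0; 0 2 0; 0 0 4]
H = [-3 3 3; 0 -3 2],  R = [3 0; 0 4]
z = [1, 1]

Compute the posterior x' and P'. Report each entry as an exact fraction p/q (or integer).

x' = [-15557/169804, -3540/42451, 53109/169804]
P' = [383011/84902 81646/42451 216389/84902; 81646/42451 43676/42451 42938/42451; 216389/84902 42938/42451 145483/84902]

x̄ = F·x = [6, 4, -8]
P̄ = F·P·Fᵀ + Q = [34 26 -34; 26 52 -2; -34 -2 70]
y = z − H·x̄ = [31, 29]
S = H·P̄·Hᵀ + R = [1515 396; 396 776]
K = P̄·Hᵀ·S⁻¹ = [-1665/42451 -28549/169804; 4968/42451 -11288/42451; 7485/42451 16669/169804]
x' = x̄ + K·y = [-15557/169804, -3540/42451, 53109/169804]
P' = (I − K·H)·P̄ = [383011/84902 81646/42451 216389/84902; 81646/42451 43676/42451 42938/42451; 216389/84902 42938/42451 145483/84902]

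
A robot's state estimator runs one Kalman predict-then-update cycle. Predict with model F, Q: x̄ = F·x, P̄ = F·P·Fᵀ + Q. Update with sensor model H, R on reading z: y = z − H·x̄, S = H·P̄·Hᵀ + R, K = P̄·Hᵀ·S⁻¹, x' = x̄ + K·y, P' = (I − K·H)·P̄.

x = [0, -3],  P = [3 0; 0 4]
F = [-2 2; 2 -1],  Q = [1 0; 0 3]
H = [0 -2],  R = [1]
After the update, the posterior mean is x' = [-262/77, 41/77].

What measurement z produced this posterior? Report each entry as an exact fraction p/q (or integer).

x̄ = F·x = [-6, 3]
P̄ = F·P·Fᵀ + Q = [29 -20; -20 19]
S = H·P̄·Hᵀ + R = [77]
K = P̄·Hᵀ·S⁻¹ = [40/77; -38/77]
x' − x̄ = [200/77, -190/77] = K·y
y = (KᵀK)⁻¹·Kᵀ·(x' − x̄) = [5]
z = y + H·x̄ = [5] + [-6] = [-1]

z = [-1]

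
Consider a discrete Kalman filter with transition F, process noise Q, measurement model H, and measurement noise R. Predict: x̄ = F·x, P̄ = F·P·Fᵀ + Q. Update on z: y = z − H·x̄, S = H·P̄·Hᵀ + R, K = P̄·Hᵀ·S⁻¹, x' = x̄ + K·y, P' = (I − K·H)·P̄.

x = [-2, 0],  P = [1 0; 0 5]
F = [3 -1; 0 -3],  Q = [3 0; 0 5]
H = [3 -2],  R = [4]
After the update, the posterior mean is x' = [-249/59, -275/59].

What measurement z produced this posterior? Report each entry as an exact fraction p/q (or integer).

x̄ = F·x = [-6, 0]
P̄ = F·P·Fᵀ + Q = [17 15; 15 50]
S = H·P̄·Hᵀ + R = [177]
K = P̄·Hᵀ·S⁻¹ = [7/59; -55/177]
x' − x̄ = [105/59, -275/59] = K·y
y = (KᵀK)⁻¹·Kᵀ·(x' − x̄) = [15]
z = y + H·x̄ = [15] + [-18] = [-3]

z = [-3]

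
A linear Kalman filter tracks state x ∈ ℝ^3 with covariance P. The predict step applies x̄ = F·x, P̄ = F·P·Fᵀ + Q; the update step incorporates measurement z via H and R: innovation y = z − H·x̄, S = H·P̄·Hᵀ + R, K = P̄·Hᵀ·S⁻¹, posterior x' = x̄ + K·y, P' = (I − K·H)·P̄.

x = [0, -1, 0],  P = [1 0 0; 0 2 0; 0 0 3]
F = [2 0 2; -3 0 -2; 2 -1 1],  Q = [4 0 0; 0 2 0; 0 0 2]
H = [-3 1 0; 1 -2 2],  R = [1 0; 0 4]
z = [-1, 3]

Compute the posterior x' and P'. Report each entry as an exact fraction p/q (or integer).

x' = [469/1870, -83/340, 423/374]
P' = [292/935 53/85 64/187; 53/85 162/85 20/17; 64/187 20/17 293/187]

x̄ = F·x = [0, 0, 1]
P̄ = F·P·Fᵀ + Q = [20 -18 10; -18 23 -12; 10 -12 11]
y = z − H·x̄ = [-1, 1]
S = H·P̄·Hᵀ + R = [312 -316; -316 368]
K = P̄·Hᵀ·S⁻¹ = [-293/935 -117/1870; 3/85 -71/340; 28/187 105/374]
x' = x̄ + K·y = [469/1870, -83/340, 423/374]
P' = (I − K·H)·P̄ = [292/935 53/85 64/187; 53/85 162/85 20/17; 64/187 20/17 293/187]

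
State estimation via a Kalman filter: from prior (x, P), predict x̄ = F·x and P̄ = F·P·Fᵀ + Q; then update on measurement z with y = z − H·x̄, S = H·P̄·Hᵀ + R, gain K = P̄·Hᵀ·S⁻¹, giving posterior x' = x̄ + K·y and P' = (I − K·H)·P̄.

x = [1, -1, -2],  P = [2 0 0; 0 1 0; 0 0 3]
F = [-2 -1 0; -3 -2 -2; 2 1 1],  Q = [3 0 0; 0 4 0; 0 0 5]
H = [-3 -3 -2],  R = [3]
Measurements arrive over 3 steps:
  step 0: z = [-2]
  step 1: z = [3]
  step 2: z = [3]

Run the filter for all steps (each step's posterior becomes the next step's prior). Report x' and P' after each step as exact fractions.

step 0: x' = [-109/85, 1043/425, -319/425], P' = [60/17 -202/85 -129/85; -202/85 2694/425 -2352/425; -129/85 -2352/425 4416/425]
step 1: x' = [-37993/76700, 718/19175, -60501/76700], P' = [477779/76700 -96829/19175 -111897/76700; -96829/19175 158616/19175 -88728/19175; -111897/76700 -88728/19175 697371/76700]
step 2: x' = [-24863458/17285459, 18981126/17285459, -15799806/17285459], P' = [103173605/17285459 -76764443/17285459 -34146300/17285459; -76764443/17285459 140622270/17285459 -91464609/17285459; -34146300/17285459 -91464609/17285459 186523521/17285459]

step 0: x̄ = F·x = [-1, 3, -1]
step 0: P̄ = F·P·Fᵀ + Q = [12 14 -9; 14 38 -20; -9 -20 17]
step 0: y = z − H·x̄ = [2]
step 0: S = H·P̄·Hᵀ + R = [425]
step 0: K = P̄·Hᵀ·S⁻¹ = [-12/85; -116/425; 53/425]
step 0: x' = x̄ + K·y = [-109/85, 1043/425, -319/425]
step 0: P' = (I − K·H)·P̄ = [60/17 -202/85 -129/85; -202/85 2694/425 -2352/425; -129/85 -2352/425 4416/425]
step 1: x̄ = F·x = [47/425, 11/25, -366/425]
step 1: P̄ = F·P·Fᵀ + Q = [5929/425 2/25 -1012/425; 2/25 292/25 -131/25; -1012/425 -131/25 3911/425]
step 1: y = z − H·x̄ = [249/85]
step 1: S = H·P̄·Hᵀ + R = [3068/17]
step 1: K = P̄·Hᵀ·S⁻¹ = [-3173/15340; -527/3835; 379/15340]
step 1: x' = x̄ + K·y = [-37993/76700, 718/19175, -60501/76700]
step 1: P' = (I − K·H)·P̄ = [477779/76700 -96829/19175 -111897/76700; -96829/19175 158616/19175 -88728/19175; -111897/76700 -88728/19175 697371/76700]
step 2: x̄ = F·x = [36557/38350, 229237/76700, -26723/15340]
step 2: P̄ = F·P·Fᵀ + Q = [306604/19175 133489/38350 -41761/7670; 133489/38350 1104299/76700 -123241/15340; -41761/7670 -123241/15340 36791/3068]
step 2: y = z − H·x̄ = [869923/76700]
step 2: S = H·P̄·Hᵀ + R = [17285459/76700]
step 2: K = P̄·Hᵀ·S⁻¹ = [-3644962/17285459; -2881421/17285459; 1261895/17285459]
step 2: x' = x̄ + K·y = [-24863458/17285459, 18981126/17285459, -15799806/17285459]
step 2: P' = (I − K·H)·P̄ = [103173605/17285459 -76764443/17285459 -34146300/17285459; -76764443/17285459 140622270/17285459 -91464609/17285459; -34146300/17285459 -91464609/17285459 186523521/17285459]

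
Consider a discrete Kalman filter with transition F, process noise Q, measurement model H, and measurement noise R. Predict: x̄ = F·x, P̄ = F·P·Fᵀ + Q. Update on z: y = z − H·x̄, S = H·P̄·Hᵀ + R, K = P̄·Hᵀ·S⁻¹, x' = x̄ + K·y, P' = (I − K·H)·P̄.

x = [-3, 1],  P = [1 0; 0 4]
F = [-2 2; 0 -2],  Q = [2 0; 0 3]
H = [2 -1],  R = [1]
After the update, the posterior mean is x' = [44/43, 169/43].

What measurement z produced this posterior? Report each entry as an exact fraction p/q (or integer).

z = [-2]

x̄ = F·x = [8, -2]
P̄ = F·P·Fᵀ + Q = [22 -16; -16 19]
S = H·P̄·Hᵀ + R = [172]
K = P̄·Hᵀ·S⁻¹ = [15/43; -51/172]
x' − x̄ = [-300/43, 255/43] = K·y
y = (KᵀK)⁻¹·Kᵀ·(x' − x̄) = [-20]
z = y + H·x̄ = [-20] + [18] = [-2]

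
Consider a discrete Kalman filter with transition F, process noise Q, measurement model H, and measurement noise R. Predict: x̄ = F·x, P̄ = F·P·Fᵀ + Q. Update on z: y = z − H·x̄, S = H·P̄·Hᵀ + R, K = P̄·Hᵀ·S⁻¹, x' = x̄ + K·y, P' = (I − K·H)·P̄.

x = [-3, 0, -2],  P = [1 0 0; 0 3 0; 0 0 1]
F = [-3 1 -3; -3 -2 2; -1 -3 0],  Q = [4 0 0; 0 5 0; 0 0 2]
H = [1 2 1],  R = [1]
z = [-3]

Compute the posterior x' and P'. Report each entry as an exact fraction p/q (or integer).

x̄ = F·x = [15, 5, 3]
P̄ = F·P·Fᵀ + Q = [25 -3 -6; -3 30 21; -6 21 30]
y = z − H·x̄ = [-31]
S = H·P̄·Hᵀ + R = [236]
K = P̄·Hᵀ·S⁻¹ = [13/236; 39/118; 33/118]
x' = x̄ + K·y = [3137/236, -619/118, -669/118]
P' = (I − K·H)·P̄ = [5731/236 -861/118 -1137/118; -861/118 249/59 -48/59; -1137/118 -48/59 681/59]

x' = [3137/236, -619/118, -669/118]
P' = [5731/236 -861/118 -1137/118; -861/118 249/59 -48/59; -1137/118 -48/59 681/59]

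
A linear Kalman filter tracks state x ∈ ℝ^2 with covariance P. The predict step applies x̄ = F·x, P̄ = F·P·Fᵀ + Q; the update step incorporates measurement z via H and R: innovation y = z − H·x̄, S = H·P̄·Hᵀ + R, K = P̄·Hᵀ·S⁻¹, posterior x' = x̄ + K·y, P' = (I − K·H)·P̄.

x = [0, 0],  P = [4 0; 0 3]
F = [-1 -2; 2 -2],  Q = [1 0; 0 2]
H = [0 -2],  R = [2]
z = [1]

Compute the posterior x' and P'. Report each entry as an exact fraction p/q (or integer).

x' = [-4/61, -30/61]
P' = [1005/61 4/61; 4/61 30/61]

x̄ = F·x = [0, 0]
P̄ = F·P·Fᵀ + Q = [17 4; 4 30]
y = z − H·x̄ = [1]
S = H·P̄·Hᵀ + R = [122]
K = P̄·Hᵀ·S⁻¹ = [-4/61; -30/61]
x' = x̄ + K·y = [-4/61, -30/61]
P' = (I − K·H)·P̄ = [1005/61 4/61; 4/61 30/61]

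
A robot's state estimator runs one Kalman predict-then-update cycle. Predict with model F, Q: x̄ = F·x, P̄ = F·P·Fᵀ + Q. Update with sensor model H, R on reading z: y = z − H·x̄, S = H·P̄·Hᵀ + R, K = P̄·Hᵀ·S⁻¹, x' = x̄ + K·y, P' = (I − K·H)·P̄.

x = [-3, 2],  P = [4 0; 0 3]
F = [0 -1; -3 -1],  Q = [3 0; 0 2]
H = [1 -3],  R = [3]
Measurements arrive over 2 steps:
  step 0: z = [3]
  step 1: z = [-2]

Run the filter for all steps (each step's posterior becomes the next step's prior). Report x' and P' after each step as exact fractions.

step 0: x̄ = F·x = [-2, 7]
step 0: P̄ = F·P·Fᵀ + Q = [6 3; 3 41]
step 0: y = z − H·x̄ = [26]
step 0: S = H·P̄·Hᵀ + R = [360]
step 0: K = P̄·Hᵀ·S⁻¹ = [-1/120; -1/3]
step 0: x' = x̄ + K·y = [-133/60, -5/3]
step 0: P' = (I − K·H)·P̄ = [239/40 2; 2 1]
step 1: x̄ = F·x = [5/3, 499/60]
step 1: P̄ = F·P·Fᵀ + Q = [4 7; 7 2751/40]
step 1: y = z − H·x̄ = [1277/60]
step 1: S = H·P̄·Hᵀ + R = [23359/40]
step 1: K = P̄·Hᵀ·S⁻¹ = [-680/23359; -1139/3337]
step 1: x' = x̄ + K·y = [24459/23359, 3511/3337]
step 1: P' = (I − K·H)·P̄ = [81876/23359 3996/3337; 3996/3337 2471/3337]

step 0: x' = [-133/60, -5/3], P' = [239/40 2; 2 1]
step 1: x' = [24459/23359, 3511/3337], P' = [81876/23359 3996/3337; 3996/3337 2471/3337]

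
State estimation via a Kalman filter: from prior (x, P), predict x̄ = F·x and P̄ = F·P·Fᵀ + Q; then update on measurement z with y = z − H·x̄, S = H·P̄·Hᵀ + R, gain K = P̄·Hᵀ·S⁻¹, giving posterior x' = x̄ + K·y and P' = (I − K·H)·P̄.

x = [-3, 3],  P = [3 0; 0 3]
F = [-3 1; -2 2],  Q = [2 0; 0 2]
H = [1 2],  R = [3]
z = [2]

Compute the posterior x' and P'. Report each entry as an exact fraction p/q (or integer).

x' = [20/47, 236/235]
P' = [224/47 -88/47; -88/47 334/235]

x̄ = F·x = [12, 12]
P̄ = F·P·Fᵀ + Q = [32 24; 24 26]
y = z − H·x̄ = [-34]
S = H·P̄·Hᵀ + R = [235]
K = P̄·Hᵀ·S⁻¹ = [16/47; 76/235]
x' = x̄ + K·y = [20/47, 236/235]
P' = (I − K·H)·P̄ = [224/47 -88/47; -88/47 334/235]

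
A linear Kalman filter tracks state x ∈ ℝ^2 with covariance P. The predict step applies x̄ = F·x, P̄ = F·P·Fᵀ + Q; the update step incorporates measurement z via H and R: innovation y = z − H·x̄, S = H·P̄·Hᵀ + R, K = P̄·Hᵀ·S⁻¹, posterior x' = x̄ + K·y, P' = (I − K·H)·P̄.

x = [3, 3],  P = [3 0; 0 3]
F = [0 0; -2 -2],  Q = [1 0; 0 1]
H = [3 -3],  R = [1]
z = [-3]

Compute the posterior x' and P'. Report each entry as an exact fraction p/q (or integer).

x' = [-117/235, 21/47]
P' = [226/235 45/47; 45/47 50/47]

x̄ = F·x = [0, -12]
P̄ = F·P·Fᵀ + Q = [1 0; 0 25]
y = z − H·x̄ = [-39]
S = H·P̄·Hᵀ + R = [235]
K = P̄·Hᵀ·S⁻¹ = [3/235; -15/47]
x' = x̄ + K·y = [-117/235, 21/47]
P' = (I − K·H)·P̄ = [226/235 45/47; 45/47 50/47]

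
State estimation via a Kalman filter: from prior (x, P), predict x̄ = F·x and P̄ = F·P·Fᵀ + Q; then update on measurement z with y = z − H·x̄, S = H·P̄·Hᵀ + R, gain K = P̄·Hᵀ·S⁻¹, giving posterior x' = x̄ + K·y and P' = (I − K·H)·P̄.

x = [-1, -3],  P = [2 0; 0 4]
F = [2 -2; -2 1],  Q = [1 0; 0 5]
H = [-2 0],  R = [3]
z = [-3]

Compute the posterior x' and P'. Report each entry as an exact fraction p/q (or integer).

x' = [162/103, 57/103]
P' = [75/103 -48/103; -48/103 727/103]

x̄ = F·x = [4, -1]
P̄ = F·P·Fᵀ + Q = [25 -16; -16 17]
y = z − H·x̄ = [5]
S = H·P̄·Hᵀ + R = [103]
K = P̄·Hᵀ·S⁻¹ = [-50/103; 32/103]
x' = x̄ + K·y = [162/103, 57/103]
P' = (I − K·H)·P̄ = [75/103 -48/103; -48/103 727/103]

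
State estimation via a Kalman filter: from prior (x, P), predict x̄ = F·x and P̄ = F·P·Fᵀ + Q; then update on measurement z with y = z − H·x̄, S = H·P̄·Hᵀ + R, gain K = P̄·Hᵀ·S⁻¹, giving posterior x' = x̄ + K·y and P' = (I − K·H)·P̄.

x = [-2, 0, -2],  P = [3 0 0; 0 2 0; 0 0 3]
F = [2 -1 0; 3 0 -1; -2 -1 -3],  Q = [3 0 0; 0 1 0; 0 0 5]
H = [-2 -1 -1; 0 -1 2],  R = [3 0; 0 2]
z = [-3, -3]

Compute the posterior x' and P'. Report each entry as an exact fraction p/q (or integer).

x' = [4321/6735, 41296/20205, -3013/8082]
P' = [4631/2245 -14714/6735 -1643/1347; -14714/6735 74536/20205 6799/4041; -1643/1347 6799/4041 10153/8082]

x̄ = F·x = [-4, -4, 10]
P̄ = F·P·Fᵀ + Q = [17 18 -10; 18 31 -9; -10 -9 46]
y = z − H·x̄ = [-5, -27]
S = H·P̄·Hᵀ + R = [162 24; 24 253]
K = P̄·Hᵀ·S⁻¹ = [-1619/6735 -286/2245; -6749/20205 -1091/6735; -1345/8082 559/1347]
x' = x̄ + K·y = [4321/6735, 41296/20205, -3013/8082]
P' = (I − K·H)·P̄ = [4631/2245 -14714/6735 -1643/1347; -14714/6735 74536/20205 6799/4041; -1643/1347 6799/4041 10153/8082]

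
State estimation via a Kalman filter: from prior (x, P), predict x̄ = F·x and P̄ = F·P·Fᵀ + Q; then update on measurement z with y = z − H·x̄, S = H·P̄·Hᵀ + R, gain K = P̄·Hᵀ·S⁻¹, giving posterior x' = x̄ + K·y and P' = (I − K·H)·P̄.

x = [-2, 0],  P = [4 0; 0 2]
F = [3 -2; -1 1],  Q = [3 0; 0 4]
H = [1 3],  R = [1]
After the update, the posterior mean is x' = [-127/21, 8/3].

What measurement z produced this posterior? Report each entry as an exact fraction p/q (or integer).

x̄ = F·x = [-6, 2]
P̄ = F·P·Fᵀ + Q = [47 -16; -16 10]
S = H·P̄·Hᵀ + R = [42]
K = P̄·Hᵀ·S⁻¹ = [-1/42; 1/3]
x' − x̄ = [-1/21, 2/3] = K·y
y = (KᵀK)⁻¹·Kᵀ·(x' − x̄) = [2]
z = y + H·x̄ = [2] + [0] = [2]

z = [2]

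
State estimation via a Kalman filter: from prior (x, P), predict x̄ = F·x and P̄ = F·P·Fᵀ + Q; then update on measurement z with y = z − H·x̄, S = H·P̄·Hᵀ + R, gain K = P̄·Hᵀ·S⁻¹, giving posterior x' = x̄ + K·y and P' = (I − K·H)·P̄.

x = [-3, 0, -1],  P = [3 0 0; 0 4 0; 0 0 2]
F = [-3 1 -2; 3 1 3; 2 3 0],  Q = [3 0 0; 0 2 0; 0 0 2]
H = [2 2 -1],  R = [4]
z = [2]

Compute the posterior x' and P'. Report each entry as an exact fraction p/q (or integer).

x̄ = F·x = [11, -12, -6]
P̄ = F·P·Fᵀ + Q = [42 -35 -6; -35 51 30; -6 30 50]
y = z − H·x̄ = [-2]
S = H·P̄·Hᵀ + R = [50]
K = P̄·Hᵀ·S⁻¹ = [2/5; 1/25; -1/25]
x' = x̄ + K·y = [51/5, -302/25, -148/25]
P' = (I − K·H)·P̄ = [34 -179/5 -26/5; -179/5 1273/25 752/25; -26/5 752/25 1248/25]

x' = [51/5, -302/25, -148/25]
P' = [34 -179/5 -26/5; -179/5 1273/25 752/25; -26/5 752/25 1248/25]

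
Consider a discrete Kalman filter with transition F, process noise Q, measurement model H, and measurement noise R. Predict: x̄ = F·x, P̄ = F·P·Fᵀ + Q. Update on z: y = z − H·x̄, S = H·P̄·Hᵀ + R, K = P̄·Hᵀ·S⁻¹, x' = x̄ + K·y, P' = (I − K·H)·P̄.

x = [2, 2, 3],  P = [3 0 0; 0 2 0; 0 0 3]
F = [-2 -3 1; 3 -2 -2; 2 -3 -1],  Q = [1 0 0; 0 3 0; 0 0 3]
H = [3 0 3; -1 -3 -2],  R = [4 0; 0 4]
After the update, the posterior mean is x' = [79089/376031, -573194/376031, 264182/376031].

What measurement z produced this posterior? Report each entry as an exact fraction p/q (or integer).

z = [3, 3]

x̄ = F·x = [-7, -4, -5]
P̄ = F·P·Fᵀ + Q = [34 -12 3; -12 50 36; 3 36 36]
S = H·P̄·Hᵀ + R = [688 -561; -561 1004]
K = P̄·Hᵀ·S⁻¹ = [109200/376031 59519/376031; -45522/376031 -104088/376031; 14805/376031 -60267/376031]
x' − x̄ = [2711306/376031, 930930/376031, 2144337/376031] = K·y
y = (KᵀK)⁻¹·Kᵀ·(x' − x̄) = [39, -26]
z = y + H·x̄ = [39, -26] + [-36, 29] = [3, 3]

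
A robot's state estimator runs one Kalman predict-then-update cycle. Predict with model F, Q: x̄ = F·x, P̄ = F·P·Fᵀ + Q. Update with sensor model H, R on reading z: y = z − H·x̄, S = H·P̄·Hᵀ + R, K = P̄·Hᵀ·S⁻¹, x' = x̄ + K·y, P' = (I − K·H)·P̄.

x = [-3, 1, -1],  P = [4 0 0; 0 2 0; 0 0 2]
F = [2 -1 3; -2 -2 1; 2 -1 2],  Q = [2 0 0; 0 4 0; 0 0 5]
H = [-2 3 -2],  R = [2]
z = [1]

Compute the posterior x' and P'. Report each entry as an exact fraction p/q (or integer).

x̄ = F·x = [-10, 3, -9]
P̄ = F·P·Fᵀ + Q = [38 -6 30; -6 30 -8; 30 -8 31]
y = z − H·x̄ = [-46]
S = H·P̄·Hᵀ + R = [956]
K = P̄·Hᵀ·S⁻¹ = [-77/478; 59/478; -73/478]
x' = x̄ + K·y = [-619/239, -640/239, -472/239]
P' = (I − K·H)·P̄ = [3153/239 3109/239 1549/239; 3109/239 3689/239 2395/239; 1549/239 2395/239 2080/239]

x' = [-619/239, -640/239, -472/239]
P' = [3153/239 3109/239 1549/239; 3109/239 3689/239 2395/239; 1549/239 2395/239 2080/239]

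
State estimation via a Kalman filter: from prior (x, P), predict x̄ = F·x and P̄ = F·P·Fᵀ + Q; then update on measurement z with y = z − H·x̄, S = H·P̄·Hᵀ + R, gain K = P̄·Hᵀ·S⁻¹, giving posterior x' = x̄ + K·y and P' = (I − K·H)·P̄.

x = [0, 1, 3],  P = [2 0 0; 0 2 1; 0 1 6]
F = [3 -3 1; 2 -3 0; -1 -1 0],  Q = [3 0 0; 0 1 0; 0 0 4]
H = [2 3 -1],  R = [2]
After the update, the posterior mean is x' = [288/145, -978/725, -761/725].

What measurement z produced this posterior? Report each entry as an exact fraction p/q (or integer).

z = [1]

x̄ = F·x = [0, -3, -1]
P̄ = F·P·Fᵀ + Q = [39 27 -1; 27 27 2; -1 2 8]
S = H·P̄·Hᵀ + R = [725]
K = P̄·Hᵀ·S⁻¹ = [32/145; 133/725; -4/725]
x' − x̄ = [288/145, 1197/725, -36/725] = K·y
y = (KᵀK)⁻¹·Kᵀ·(x' − x̄) = [9]
z = y + H·x̄ = [9] + [-8] = [1]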